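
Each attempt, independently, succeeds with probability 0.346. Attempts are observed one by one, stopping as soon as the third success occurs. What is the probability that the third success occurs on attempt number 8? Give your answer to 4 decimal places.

0.1041

Y = trial on which the third success occurs; negative binomial, r=3, p=0.346.
P(Y=8) = C(7,2) · p^3 · (1−p)^5
= 21 · 0.041422 · 0.11964 = 0.104073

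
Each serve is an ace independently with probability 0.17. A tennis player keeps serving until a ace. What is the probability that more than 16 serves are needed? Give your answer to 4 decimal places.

0.0507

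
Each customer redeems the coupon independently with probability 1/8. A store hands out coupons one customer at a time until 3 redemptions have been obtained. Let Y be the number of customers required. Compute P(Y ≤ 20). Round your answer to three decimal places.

Finishing within 20 customers ⇔ at least 3 successes in the first 20. With X ~ Binomial(20, 0.125), P(Y ≤ 20) = 1 − P(X ≤ 2).
  k=0: C(20,0)·0.125^0·0.875^20 = 0.06921
  k=1: C(20,1)·0.125^1·0.875^19 = 0.19774
  k=2: C(20,2)·0.125^2·0.875^18 = 0.26836
1 − 0.53531 = 0.46469

0.465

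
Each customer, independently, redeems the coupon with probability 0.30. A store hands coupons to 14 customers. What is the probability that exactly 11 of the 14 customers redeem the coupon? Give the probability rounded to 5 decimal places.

0.00022

X ~ Binomial(n=14, p=0.30).
P(X=11) = C(14,11) · p^11 · (1−p)^3
= 364 · 1.7715e-06 · 0.343 = 0.0002212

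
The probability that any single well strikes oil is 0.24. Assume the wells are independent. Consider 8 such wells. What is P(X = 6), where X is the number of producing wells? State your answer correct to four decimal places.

0.0031

X ~ Binomial(n=8, p=0.24).
P(X=6) = C(8,6) · p^6 · (1−p)^2
= 28 · 0.0001911 · 0.5776 = 0.003091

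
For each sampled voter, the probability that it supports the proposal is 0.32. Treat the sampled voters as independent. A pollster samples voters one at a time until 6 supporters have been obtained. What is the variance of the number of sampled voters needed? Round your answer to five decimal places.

Y = total sampled voters until the sixth success; negative binomial with r=6, p=0.32.
Var(Y) = r(1−p)/p² = 6·0.68 / 0.32² = 39.8437500

39.84375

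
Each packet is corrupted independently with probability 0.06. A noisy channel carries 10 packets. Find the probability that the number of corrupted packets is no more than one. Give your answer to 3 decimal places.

0.882

X ~ Binomial(10, 0.06); P(X ≤ 1) = Σ C(10,k) p^k (1−p)^(10−k) over k:
  k=0: C(10,0)·0.06^0·0.94^10 = 0.53862
  k=1: C(10,1)·0.06^1·0.94^9 = 0.34380
Total = 0.88241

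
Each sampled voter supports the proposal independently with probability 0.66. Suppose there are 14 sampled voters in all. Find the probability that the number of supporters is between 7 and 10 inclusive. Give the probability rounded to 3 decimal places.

0.691

X ~ Binomial(14, 0.66); P(7 ≤ X ≤ 10) = Σ C(14,k) p^k (1−p)^(14−k) over k:
  k=7: C(14,7)·0.66^7·0.34^7 = 0.09833
  k=8: C(14,8)·0.66^8·0.34^6 = 0.16702
  k=9: C(14,9)·0.66^9·0.34^5 = 0.21615
  k=10: C(14,10)·0.66^10·0.34^4 = 0.20979
Total = 0.69130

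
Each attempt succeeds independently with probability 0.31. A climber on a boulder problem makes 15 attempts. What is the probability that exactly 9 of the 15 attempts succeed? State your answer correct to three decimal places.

X ~ Binomial(n=15, p=0.31).
P(X=9) = C(15,9) · p^9 · (1−p)^6
= 5005 · 2.644e-05 · 0.10792 = 0.01428

0.014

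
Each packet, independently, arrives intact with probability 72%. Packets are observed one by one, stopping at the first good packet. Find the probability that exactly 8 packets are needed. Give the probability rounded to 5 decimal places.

Geometric (trials to first success), p = 0.72.
P(Y = 8) = (1−p)^7 · p = 0.00013493 · 0.72 = 0.0000971

0.00010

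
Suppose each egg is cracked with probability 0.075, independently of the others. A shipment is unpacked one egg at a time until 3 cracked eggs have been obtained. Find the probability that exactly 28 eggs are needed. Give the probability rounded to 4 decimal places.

0.0211

Y = trial on which the third success occurs; negative binomial, r=3, p=0.075.
P(Y=28) = C(27,2) · p^3 · (1−p)^25
= 351 · 0.00042187 · 0.14241 = 0.021088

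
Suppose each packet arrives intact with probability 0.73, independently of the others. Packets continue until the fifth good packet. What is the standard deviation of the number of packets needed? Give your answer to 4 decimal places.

Y = total packets until the fifth success; negative binomial with r=5, p=0.73.
SD(Y) = √[r(1−p)/p²] = √(2.533308) = 1.591637

1.5916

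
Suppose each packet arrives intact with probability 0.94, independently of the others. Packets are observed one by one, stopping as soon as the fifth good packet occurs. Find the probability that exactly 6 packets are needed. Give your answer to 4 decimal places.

0.2202

Y = trial on which the fifth success occurs; negative binomial, r=5, p=0.94.
P(Y=6) = C(5,4) · p^5 · (1−p)^1
= 5 · 0.7339 · 0.06 = 0.220171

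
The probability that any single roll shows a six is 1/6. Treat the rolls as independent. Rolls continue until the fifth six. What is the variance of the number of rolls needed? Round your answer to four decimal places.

Y = total rolls until the fifth success; negative binomial with r=5, p=0.166667.
Var(Y) = r(1−p)/p² = 5·0.833333 / 0.166667² = 150.000000

150.0000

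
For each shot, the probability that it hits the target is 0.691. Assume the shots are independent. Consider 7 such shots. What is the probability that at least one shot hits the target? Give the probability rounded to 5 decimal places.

P(at least one) = 1 − P(none) = 1 − (1 − 0.691)^7
= 1 − 0.0002690 = 0.9997310

0.99973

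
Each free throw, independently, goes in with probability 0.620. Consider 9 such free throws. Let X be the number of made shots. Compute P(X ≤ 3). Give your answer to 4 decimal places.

0.0787

X ~ Binomial(9, 0.62); P(X ≤ 3) = Σ C(9,k) p^k (1−p)^(9−k) over k:
  k=0: C(9,0)·0.62^0·0.38^9 = 0.000165
  k=1: C(9,1)·0.62^1·0.38^8 = 0.002426
  k=2: C(9,2)·0.62^2·0.38^7 = 0.015833
  k=3: C(9,3)·0.62^3·0.38^6 = 0.060278
Total = 0.078702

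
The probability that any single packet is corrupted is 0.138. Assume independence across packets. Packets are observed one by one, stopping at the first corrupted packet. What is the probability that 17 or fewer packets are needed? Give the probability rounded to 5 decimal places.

0.91990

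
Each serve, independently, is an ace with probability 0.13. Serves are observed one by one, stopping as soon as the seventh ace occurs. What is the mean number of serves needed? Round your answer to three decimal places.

Y = total serves until the seventh success; negative binomial with r=7, p=0.13.
E[Y] = r / p = 7 / 0.13 = 53.84615

53.846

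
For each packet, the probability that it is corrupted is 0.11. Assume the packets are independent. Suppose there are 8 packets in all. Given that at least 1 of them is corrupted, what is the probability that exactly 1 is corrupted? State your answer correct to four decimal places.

X ~ Binomial(8, 0.11). Want P(X=1 | X≥1) = P(X=1) / P(X≥1).
P(X=1) = C(8,1)·0.11^1·0.89^7 = 0.389236
P(X≥1) = 1 − 0.393659 = 0.606341
Ratio = 0.389236 / 0.606341 = 0.641942

0.6419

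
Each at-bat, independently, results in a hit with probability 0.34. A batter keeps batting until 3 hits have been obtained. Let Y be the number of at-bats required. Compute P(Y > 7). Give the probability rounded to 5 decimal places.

0.55528

Needing more than 7 at-bats ⇔ fewer than 3 successes in the first 7. With X ~ Binomial(7, 0.34), P(Y > 7) = P(X ≤ 2).
  k=0: C(7,0)·0.34^0·0.66^7 = 0.0545516
  k=1: C(7,1)·0.34^1·0.66^6 = 0.1967164
  k=2: C(7,2)·0.34^2·0.66^5 = 0.3040163
P(X ≤ 2) = 0.5552843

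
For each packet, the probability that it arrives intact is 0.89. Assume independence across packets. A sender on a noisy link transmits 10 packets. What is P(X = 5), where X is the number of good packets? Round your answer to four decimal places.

0.0023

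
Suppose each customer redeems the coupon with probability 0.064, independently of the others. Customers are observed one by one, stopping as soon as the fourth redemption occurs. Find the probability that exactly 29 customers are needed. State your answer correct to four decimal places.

0.0105

Y = trial on which the fourth success occurs; negative binomial, r=4, p=0.064.
P(Y=29) = C(28,3) · p^4 · (1−p)^25
= 3276 · 1.6777e-05 · 0.19138 = 0.010519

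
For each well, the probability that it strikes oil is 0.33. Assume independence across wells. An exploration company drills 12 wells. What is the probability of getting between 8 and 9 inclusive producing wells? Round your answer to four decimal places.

X ~ Binomial(12, 0.33); P(8 ≤ X ≤ 9) = Σ C(12,k) p^k (1−p)^(12−k) over k:
  k=8: C(12,8)·0.33^8·0.67^4 = 0.014029
  k=9: C(12,9)·0.33^9·0.67^3 = 0.003071
Total = 0.017100

0.0171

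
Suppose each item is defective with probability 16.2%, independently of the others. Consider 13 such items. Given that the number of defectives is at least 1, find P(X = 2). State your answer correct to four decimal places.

0.3257

X ~ Binomial(13, 0.162). Want P(X=2 | X≥1) = P(X=2) / P(X≥1).
P(X=2) = C(13,2)·0.162^2·0.838^11 = 0.292960
P(X≥1) = 1 − 0.100501 = 0.899499
Ratio = 0.292960 / 0.899499 = 0.325693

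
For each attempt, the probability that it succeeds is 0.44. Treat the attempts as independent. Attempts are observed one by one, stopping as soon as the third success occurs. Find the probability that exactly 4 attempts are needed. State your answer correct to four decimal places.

Y = trial on which the third success occurs; negative binomial, r=3, p=0.44.
P(Y=4) = C(3,2) · p^3 · (1−p)^1
= 3 · 0.085184 · 0.56 = 0.143109

0.1431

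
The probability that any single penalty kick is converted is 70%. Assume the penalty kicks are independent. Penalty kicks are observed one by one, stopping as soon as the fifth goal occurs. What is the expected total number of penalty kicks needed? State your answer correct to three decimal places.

7.143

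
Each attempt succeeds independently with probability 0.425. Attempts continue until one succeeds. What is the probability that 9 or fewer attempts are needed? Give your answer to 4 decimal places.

0.9931

Y = number of attempts to the first success; geometric, p = 0.425.
P(Y ≤ 9) = 1 − (1−p)^9 = 1 − 0.006871 = 0.993129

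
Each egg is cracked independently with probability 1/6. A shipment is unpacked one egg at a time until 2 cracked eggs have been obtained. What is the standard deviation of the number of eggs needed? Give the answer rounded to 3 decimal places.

7.746

Y = total eggs until the second success; negative binomial with r=2, p=0.166667.
SD(Y) = √[r(1−p)/p²] = √(60.00000) = 7.74597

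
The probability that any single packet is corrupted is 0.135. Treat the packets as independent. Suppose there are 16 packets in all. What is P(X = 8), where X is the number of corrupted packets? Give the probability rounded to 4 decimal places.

X ~ Binomial(n=16, p=0.135).
P(X=8) = C(16,8) · p^8 · (1−p)^8
= 12870 · 1.1032e-07 · 0.31342 = 0.000445

0.0004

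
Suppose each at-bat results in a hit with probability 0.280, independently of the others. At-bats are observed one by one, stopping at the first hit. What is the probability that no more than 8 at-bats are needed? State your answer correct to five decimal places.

0.92778

Y = number of at-bats to the first success; geometric, p = 0.28.
P(Y ≤ 8) = 1 − (1−p)^8 = 1 − 0.0722204 = 0.9277796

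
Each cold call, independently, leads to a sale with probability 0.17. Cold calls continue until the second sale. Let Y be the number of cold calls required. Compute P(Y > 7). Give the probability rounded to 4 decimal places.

Needing more than 7 cold calls ⇔ fewer than 2 successes in the first 7. With X ~ Binomial(7, 0.17), P(Y > 7) = P(X ≤ 1).
  k=0: C(7,0)·0.17^0·0.83^7 = 0.271361
  k=1: C(7,1)·0.17^1·0.83^6 = 0.389059
P(X ≤ 1) = 0.660420

0.6604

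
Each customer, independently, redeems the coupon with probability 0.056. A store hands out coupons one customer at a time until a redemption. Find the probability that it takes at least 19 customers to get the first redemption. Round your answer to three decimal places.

0.354

Y = number of customers to the first success; geometric, p = 0.056.
P(Y > 18) = P(first 18 all fail) = (1−p)^18 = 0.35440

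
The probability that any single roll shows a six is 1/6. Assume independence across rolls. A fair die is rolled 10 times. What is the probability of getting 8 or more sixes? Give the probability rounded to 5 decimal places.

0.00002

X ~ Binomial(10, 0.166667); P(X ≥ 8) = Σ C(10,k) p^k (1−p)^(10−k) over k:
  k=8: C(10,8)·0.166667^8·0.833333^2 = 0.0000186
  k=9: C(10,9)·0.166667^9·0.833333^1 = 0.0000008
  k=10: C(10,10)·0.166667^10·0.833333^0 = 0.0000000
Total = 0.0000194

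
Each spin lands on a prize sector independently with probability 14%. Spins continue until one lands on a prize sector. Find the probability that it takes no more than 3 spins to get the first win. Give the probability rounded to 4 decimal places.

0.3639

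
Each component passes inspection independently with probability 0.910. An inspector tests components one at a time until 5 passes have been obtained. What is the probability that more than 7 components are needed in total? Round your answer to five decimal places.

Needing more than 7 components ⇔ fewer than 5 successes in the first 7. With X ~ Binomial(7, 0.91), P(Y > 7) = P(X ≤ 4).
  k=0: C(7,0)·0.91^0·0.09^7 = 0.0000000
  k=1: C(7,1)·0.91^1·0.09^6 = 0.0000034
  k=2: C(7,2)·0.91^2·0.09^5 = 0.0001027
  k=3: C(7,3)·0.91^3·0.09^4 = 0.0017305
  k=4: C(7,4)·0.91^4·0.09^3 = 0.0174969
P(X ≤ 4) = 0.0193335

0.01933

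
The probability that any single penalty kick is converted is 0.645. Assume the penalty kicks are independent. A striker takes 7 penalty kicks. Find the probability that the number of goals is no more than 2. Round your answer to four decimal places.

X ~ Binomial(7, 0.645); P(X ≤ 2) = Σ C(7,k) p^k (1−p)^(7−k) over k:
  k=0: C(7,0)·0.645^0·0.355^7 = 0.000711
  k=1: C(7,1)·0.645^1·0.355^6 = 0.009037
  k=2: C(7,2)·0.645^2·0.355^5 = 0.049258
Total = 0.059006

0.0590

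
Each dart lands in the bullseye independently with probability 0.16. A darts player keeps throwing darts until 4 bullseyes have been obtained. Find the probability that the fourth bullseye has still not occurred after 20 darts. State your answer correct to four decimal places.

0.5990

Needing more than 20 darts ⇔ fewer than 4 successes in the first 20. With X ~ Binomial(20, 0.16), P(Y > 20) = P(X ≤ 3).
  k=0: C(20,0)·0.16^0·0.84^20 = 0.030590
  k=1: C(20,1)·0.16^1·0.84^19 = 0.116535
  k=2: C(20,2)·0.16^2·0.84^18 = 0.210873
  k=3: C(20,3)·0.16^3·0.84^17 = 0.240998
P(X ≤ 3) = 0.598996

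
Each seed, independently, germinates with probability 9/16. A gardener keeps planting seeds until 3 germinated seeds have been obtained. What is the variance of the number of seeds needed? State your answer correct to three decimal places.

4.148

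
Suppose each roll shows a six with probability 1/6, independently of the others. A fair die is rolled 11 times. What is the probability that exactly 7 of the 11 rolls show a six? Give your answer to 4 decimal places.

X ~ Binomial(n=11, p=0.166667).
P(X=7) = C(11,7) · p^7 · (1−p)^4
= 330 · 3.5722e-06 · 0.48225 = 0.000568

0.0006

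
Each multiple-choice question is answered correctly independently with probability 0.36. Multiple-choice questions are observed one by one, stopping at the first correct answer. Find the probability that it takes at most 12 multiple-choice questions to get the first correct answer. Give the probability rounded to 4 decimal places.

0.9953

Y = number of multiple-choice questions to the first success; geometric, p = 0.36.
P(Y ≤ 12) = 1 − (1−p)^12 = 1 − 0.004722 = 0.995278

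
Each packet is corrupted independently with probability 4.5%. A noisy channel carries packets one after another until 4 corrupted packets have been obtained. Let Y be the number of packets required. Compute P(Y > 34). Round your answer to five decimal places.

Needing more than 34 packets ⇔ fewer than 4 successes in the first 34. With X ~ Binomial(34, 0.045), P(Y > 34) = P(X ≤ 3).
  k=0: C(34,0)·0.045^0·0.955^34 = 0.2089848
  k=1: C(34,1)·0.045^1·0.955^33 = 0.3348133
  k=2: C(34,2)·0.045^2·0.955^32 = 0.2603130
  k=3: C(34,3)·0.045^3·0.955^31 = 0.1308379
P(X ≤ 3) = 0.9349489

0.93495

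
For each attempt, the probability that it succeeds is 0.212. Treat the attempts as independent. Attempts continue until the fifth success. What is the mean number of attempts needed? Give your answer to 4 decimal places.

23.5849

Y = total attempts until the fifth success; negative binomial with r=5, p=0.212.
E[Y] = r / p = 5 / 0.212 = 23.584906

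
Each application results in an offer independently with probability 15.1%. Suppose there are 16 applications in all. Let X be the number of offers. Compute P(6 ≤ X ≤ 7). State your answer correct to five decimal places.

0.02316

X ~ Binomial(16, 0.151); P(6 ≤ X ≤ 7) = Σ C(16,k) p^k (1−p)^(16−k) over k:
  k=6: C(16,6)·0.151^6·0.849^10 = 0.0184698
  k=7: C(16,7)·0.151^7·0.849^9 = 0.0046928
Total = 0.0231626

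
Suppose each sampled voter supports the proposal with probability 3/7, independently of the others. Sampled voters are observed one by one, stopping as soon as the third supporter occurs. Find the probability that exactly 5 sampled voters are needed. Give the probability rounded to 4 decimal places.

Y = trial on which the third success occurs; negative binomial, r=3, p=0.428571.
P(Y=5) = C(4,2) · p^3 · (1−p)^2
= 6 · 0.078717 · 0.32653 = 0.154221

0.1542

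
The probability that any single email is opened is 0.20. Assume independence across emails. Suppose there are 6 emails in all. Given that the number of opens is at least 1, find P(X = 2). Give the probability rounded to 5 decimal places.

0.33307

X ~ Binomial(6, 0.20). Want P(X=2 | X≥1) = P(X=2) / P(X≥1).
P(X=2) = C(6,2)·0.20^2·0.80^4 = 0.2457600
P(X≥1) = 1 − 0.2621440 = 0.7378560
Ratio = 0.2457600 / 0.7378560 = 0.3330731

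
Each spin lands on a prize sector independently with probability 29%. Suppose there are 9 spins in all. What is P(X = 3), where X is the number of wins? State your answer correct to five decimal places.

0.26244

X ~ Binomial(n=9, p=0.29).
P(X=3) = C(9,3) · p^3 · (1−p)^6
= 84 · 0.024389 · 0.1281 = 0.2624360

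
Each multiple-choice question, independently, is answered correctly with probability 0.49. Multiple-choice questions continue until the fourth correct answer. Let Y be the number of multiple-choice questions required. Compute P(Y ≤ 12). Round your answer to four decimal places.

0.9168

Finishing within 12 multiple-choice questions ⇔ at least 4 successes in the first 12. With X ~ Binomial(12, 0.49), P(Y ≤ 12) = 1 − P(X ≤ 3).
  k=0: C(12,0)·0.49^0·0.51^12 = 0.000310
  k=1: C(12,1)·0.49^1·0.51^11 = 0.003570
  k=2: C(12,2)·0.49^2·0.51^10 = 0.018864
  k=3: C(12,3)·0.49^3·0.51^9 = 0.060415
1 − 0.083158 = 0.916842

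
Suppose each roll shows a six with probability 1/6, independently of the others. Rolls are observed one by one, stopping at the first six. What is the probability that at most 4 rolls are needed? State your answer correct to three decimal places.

0.518

Y = number of rolls to the first success; geometric, p = 0.166667.
P(Y ≤ 4) = 1 − (1−p)^4 = 1 − 0.48225 = 0.51775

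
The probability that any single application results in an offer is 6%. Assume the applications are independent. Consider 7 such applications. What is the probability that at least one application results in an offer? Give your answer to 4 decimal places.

0.3515

P(at least one) = 1 − P(none) = 1 − (1 − 0.06)^7
= 1 − 0.648478 = 0.351522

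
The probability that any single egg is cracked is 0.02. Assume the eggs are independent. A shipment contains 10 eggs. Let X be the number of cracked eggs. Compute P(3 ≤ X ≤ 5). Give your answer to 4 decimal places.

0.0009

X ~ Binomial(10, 0.02); P(3 ≤ X ≤ 5) = Σ C(10,k) p^k (1−p)^(10−k) over k:
  k=3: C(10,3)·0.02^3·0.98^7 = 0.000833
  k=4: C(10,4)·0.02^4·0.98^6 = 0.000030
  k=5: C(10,5)·0.02^5·0.98^5 = 0.000001
Total = 0.000864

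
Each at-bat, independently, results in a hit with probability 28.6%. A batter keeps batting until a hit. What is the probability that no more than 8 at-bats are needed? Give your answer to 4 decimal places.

0.9325

Y = number of at-bats to the first success; geometric, p = 0.286.
P(Y ≤ 8) = 1 − (1−p)^8 = 1 − 0.067544 = 0.932456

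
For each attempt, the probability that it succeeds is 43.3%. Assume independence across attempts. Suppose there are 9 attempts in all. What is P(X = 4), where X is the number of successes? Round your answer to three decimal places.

0.260

X ~ Binomial(n=9, p=0.433).
P(X=4) = C(9,4) · p^4 · (1−p)^5
= 126 · 0.035152 · 0.058602 = 0.25956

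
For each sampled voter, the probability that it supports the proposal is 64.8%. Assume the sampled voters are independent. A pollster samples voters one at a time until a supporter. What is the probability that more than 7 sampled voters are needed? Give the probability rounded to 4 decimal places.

Y = number of sampled voters to the first success; geometric, p = 0.648.
P(Y > 7) = P(first 7 all fail) = (1−p)^7 = 0.000670

0.0007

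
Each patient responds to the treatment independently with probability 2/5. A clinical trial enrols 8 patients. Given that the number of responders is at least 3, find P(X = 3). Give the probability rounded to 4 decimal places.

0.4071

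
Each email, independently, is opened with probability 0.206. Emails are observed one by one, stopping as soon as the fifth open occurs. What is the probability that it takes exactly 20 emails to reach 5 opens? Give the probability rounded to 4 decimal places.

0.0452

Y = trial on which the fifth success occurs; negative binomial, r=5, p=0.206.
P(Y=20) = C(19,4) · p^5 · (1−p)^15
= 3876 · 0.00037097 · 0.031427 = 0.045188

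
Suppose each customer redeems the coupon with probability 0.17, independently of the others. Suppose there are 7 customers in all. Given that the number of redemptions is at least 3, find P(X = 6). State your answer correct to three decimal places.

X ~ Binomial(7, 0.17). Want P(X=6 | X≥3) = P(X=6) / P(X≥3).
P(X=6) = C(7,6)·0.17^6·0.83^1 = 0.00014
P(X≥3) = 1 − 0.27136 − 0.38906 − 0.23906 = 0.10052
Ratio = 0.00014 / 0.10052 = 0.00140

0.001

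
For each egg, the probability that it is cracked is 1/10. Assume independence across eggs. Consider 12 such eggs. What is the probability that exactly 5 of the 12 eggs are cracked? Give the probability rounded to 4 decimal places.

X ~ Binomial(n=12, p=0.10).
P(X=5) = C(12,5) · p^5 · (1−p)^7
= 792 · 1e-05 · 0.4783 = 0.003788

0.0038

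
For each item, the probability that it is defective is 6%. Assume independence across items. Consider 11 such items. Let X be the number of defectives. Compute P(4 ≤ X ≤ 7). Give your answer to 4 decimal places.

0.0030

X ~ Binomial(11, 0.06); P(4 ≤ X ≤ 7) = Σ C(11,k) p^k (1−p)^(11−k) over k:
  k=4: C(11,4)·0.06^4·0.94^7 = 0.002773
  k=5: C(11,5)·0.06^5·0.94^6 = 0.000248
  k=6: C(11,6)·0.06^6·0.94^5 = 0.000016
  k=7: C(11,7)·0.06^7·0.94^4 = 0.000001
Total = 0.003038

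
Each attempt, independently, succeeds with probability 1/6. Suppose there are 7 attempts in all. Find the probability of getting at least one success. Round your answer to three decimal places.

0.721

P(at least one) = 1 − P(none) = 1 − (1 − 0.166667)^7
= 1 − 0.27908 = 0.72092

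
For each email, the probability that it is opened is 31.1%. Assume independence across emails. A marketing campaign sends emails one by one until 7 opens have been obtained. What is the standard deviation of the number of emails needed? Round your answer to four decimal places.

Y = total emails until the seventh success; negative binomial with r=7, p=0.311.
SD(Y) = √[r(1−p)/p²] = √(49.865076) = 7.061521

7.0615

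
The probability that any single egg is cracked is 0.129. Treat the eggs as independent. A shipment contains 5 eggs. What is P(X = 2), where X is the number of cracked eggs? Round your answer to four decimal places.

X ~ Binomial(n=5, p=0.129).
P(X=2) = C(5,2) · p^2 · (1−p)^3
= 10 · 0.016641 · 0.66078 = 0.109960

0.1100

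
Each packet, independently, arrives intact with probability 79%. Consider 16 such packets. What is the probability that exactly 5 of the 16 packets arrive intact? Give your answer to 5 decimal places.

0.00005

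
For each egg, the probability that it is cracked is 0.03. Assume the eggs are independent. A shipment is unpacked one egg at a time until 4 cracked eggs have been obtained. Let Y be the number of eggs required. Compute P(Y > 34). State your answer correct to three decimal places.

0.982

Needing more than 34 eggs ⇔ fewer than 4 successes in the first 34. With X ~ Binomial(34, 0.03), P(Y > 34) = P(X ≤ 3).
  k=0: C(34,0)·0.03^0·0.97^34 = 0.35501
  k=1: C(34,1)·0.03^1·0.97^33 = 0.37331
  k=2: C(34,2)·0.03^2·0.97^32 = 0.19050
  k=3: C(34,3)·0.03^3·0.97^31 = 0.06285
P(X ≤ 3) = 0.98167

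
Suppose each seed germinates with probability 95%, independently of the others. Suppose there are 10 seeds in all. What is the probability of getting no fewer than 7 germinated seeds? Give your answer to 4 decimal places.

0.9990

X ~ Binomial(10, 0.95); P(X ≥ 7) = Σ C(10,k) p^k (1−p)^(10−k) over k:
  k=7: C(10,7)·0.95^7·0.05^3 = 0.010475
  k=8: C(10,8)·0.95^8·0.05^2 = 0.074635
  k=9: C(10,9)·0.95^9·0.05^1 = 0.315125
  k=10: C(10,10)·0.95^10·0.05^0 = 0.598737
Total = 0.998972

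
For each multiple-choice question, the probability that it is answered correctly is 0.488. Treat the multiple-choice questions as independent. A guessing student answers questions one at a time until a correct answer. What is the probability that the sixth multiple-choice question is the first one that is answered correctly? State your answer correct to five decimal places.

0.01717

Geometric (trials to first success), p = 0.488.
P(Y = 6) = (1−p)^5 · p = 0.035184 · 0.488 = 0.0171700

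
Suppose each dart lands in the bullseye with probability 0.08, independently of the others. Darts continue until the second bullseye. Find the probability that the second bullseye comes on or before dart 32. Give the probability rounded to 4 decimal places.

Finishing within 32 darts ⇔ at least 2 successes in the first 32. With X ~ Binomial(32, 0.08), P(Y ≤ 32) = 1 − P(X ≤ 1).
  k=0: C(32,0)·0.08^0·0.92^32 = 0.069376
  k=1: C(32,1)·0.08^1·0.92^31 = 0.193047
1 − 0.262423 = 0.737577

0.7376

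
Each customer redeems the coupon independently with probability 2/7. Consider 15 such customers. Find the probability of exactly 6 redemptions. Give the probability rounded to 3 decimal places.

0.132

X ~ Binomial(n=15, p=0.285714).
P(X=6) = C(15,6) · p^6 · (1−p)^9
= 5005 · 0.00054399 · 0.0484 = 0.13178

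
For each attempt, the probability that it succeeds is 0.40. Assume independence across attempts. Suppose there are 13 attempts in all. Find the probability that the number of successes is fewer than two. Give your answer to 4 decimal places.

0.0126

X ~ Binomial(13, 0.40); P(X ≤ 1) = Σ C(13,k) p^k (1−p)^(13−k) over k:
  k=0: C(13,0)·0.40^0·0.60^13 = 0.001306
  k=1: C(13,1)·0.40^1·0.60^12 = 0.011319
Total = 0.012625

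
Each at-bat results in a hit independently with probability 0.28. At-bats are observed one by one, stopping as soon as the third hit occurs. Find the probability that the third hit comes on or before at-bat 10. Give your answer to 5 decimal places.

0.56217

Finishing within 10 at-bats ⇔ at least 3 successes in the first 10. With X ~ Binomial(10, 0.28), P(Y ≤ 10) = 1 − P(X ≤ 2).
  k=0: C(10,0)·0.28^0·0.72^10 = 0.0374391
  k=1: C(10,1)·0.28^1·0.72^9 = 0.1455964
  k=2: C(10,2)·0.28^2·0.72^8 = 0.2547936
1 − 0.4378290 = 0.5621710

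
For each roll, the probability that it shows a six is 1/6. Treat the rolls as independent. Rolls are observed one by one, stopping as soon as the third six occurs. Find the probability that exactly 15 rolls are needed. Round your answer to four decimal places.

0.0473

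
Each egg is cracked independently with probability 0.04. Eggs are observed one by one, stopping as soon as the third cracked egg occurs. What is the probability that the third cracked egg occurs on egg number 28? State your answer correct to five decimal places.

Y = trial on which the third success occurs; negative binomial, r=3, p=0.04.
P(Y=28) = C(27,2) · p^3 · (1−p)^25
= 351 · 6.4e-05 · 0.3604 = 0.0080960

0.00810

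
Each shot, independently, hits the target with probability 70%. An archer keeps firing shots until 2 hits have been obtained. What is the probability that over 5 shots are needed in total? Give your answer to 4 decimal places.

0.0308

Needing more than 5 shots ⇔ fewer than 2 successes in the first 5. With X ~ Binomial(5, 0.70), P(Y > 5) = P(X ≤ 1).
  k=0: C(5,0)·0.70^0·0.30^5 = 0.002430
  k=1: C(5,1)·0.70^1·0.30^4 = 0.028350
P(X ≤ 1) = 0.030780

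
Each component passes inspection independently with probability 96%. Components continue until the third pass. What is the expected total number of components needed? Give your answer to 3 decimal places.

3.125

Y = total components until the third success; negative binomial with r=3, p=0.96.
E[Y] = r / p = 3 / 0.96 = 3.12500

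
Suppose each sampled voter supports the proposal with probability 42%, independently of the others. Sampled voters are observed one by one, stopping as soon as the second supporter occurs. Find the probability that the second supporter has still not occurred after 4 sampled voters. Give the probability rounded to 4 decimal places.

Needing more than 4 sampled voters ⇔ fewer than 2 successes in the first 4. With X ~ Binomial(4, 0.42), P(Y > 4) = P(X ≤ 1).
  k=0: C(4,0)·0.42^0·0.58^4 = 0.113165
  k=1: C(4,1)·0.42^1·0.58^3 = 0.327788
P(X ≤ 1) = 0.440953

0.4410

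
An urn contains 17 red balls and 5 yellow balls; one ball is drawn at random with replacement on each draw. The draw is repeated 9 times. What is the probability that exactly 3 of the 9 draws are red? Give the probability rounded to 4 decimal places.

X ~ Binomial(n=9, p=0.772727).
P(X=3) = C(9,3) · p^3 · (1−p)^6
= 84 · 0.4614 · 0.00013781 = 0.005341

0.0053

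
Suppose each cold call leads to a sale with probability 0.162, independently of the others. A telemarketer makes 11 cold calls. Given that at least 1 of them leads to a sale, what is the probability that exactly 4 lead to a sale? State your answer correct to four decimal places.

X ~ Binomial(11, 0.162). Want P(X=4 | X≥1) = P(X=4) / P(X≥1).
P(X=4) = C(11,4)·0.162^4·0.838^7 = 0.065960
P(X≥1) = 1 − 0.143115 = 0.856885
Ratio = 0.065960 / 0.856885 = 0.076977

0.0770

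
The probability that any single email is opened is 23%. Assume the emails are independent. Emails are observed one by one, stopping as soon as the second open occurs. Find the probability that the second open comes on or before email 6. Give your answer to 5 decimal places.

0.41804

Finishing within 6 emails ⇔ at least 2 successes in the first 6. With X ~ Binomial(6, 0.23), P(Y ≤ 6) = 1 − P(X ≤ 1).
  k=0: C(6,0)·0.23^0·0.77^6 = 0.2084224
  k=1: C(6,1)·0.23^1·0.77^5 = 0.3735362
1 − 0.5819586 = 0.4180414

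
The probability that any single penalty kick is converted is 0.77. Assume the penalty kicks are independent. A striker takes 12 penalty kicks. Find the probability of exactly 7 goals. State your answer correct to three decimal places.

0.082

X ~ Binomial(n=12, p=0.77).
P(X=7) = C(12,7) · p^7 · (1−p)^5
= 792 · 0.16049 · 0.00064363 = 0.08181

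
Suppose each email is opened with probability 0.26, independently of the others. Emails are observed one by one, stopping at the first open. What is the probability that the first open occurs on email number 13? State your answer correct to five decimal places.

0.00701

Geometric (trials to first success), p = 0.26.
P(Y = 13) = (1−p)^12 · p = 0.026964 · 0.26 = 0.0070106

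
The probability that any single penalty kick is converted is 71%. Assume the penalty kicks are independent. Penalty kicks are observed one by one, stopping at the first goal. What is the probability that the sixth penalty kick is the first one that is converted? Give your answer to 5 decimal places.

Geometric (trials to first success), p = 0.71.
P(Y = 6) = (1−p)^5 · p = 0.0020511 · 0.71 = 0.0014563

0.00146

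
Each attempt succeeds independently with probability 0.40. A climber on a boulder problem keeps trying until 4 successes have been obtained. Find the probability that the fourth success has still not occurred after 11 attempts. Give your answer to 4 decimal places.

0.2963

Needing more than 11 attempts ⇔ fewer than 4 successes in the first 11. With X ~ Binomial(11, 0.40), P(Y > 11) = P(X ≤ 3).
  k=0: C(11,0)·0.40^0·0.60^11 = 0.003628
  k=1: C(11,1)·0.40^1·0.60^10 = 0.026605
  k=2: C(11,2)·0.40^2·0.60^9 = 0.088684
  k=3: C(11,3)·0.40^3·0.60^8 = 0.177367
P(X ≤ 3) = 0.296284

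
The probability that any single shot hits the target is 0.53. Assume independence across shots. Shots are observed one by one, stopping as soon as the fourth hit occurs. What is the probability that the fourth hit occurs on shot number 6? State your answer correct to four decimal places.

Y = trial on which the fourth success occurs; negative binomial, r=4, p=0.53.
P(Y=6) = C(5,3) · p^4 · (1−p)^2
= 10 · 0.078905 · 0.2209 = 0.174301

0.1743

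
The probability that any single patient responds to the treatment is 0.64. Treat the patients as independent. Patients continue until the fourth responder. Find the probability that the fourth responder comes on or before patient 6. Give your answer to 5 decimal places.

0.62680

Finishing within 6 patients ⇔ at least 4 successes in the first 6. With X ~ Binomial(6, 0.64), P(Y ≤ 6) = 1 − P(X ≤ 3).
  k=0: C(6,0)·0.64^0·0.36^6 = 0.0021768
  k=1: C(6,1)·0.64^1·0.36^5 = 0.0232190
  k=2: C(6,2)·0.64^2·0.36^4 = 0.1031956
  k=3: C(6,3)·0.64^3·0.36^3 = 0.2446118
1 − 0.3732032 = 0.6267968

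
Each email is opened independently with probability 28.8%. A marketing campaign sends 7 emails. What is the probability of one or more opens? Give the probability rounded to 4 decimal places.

0.9072

P(at least one) = 1 − P(none) = 1 − (1 − 0.288)^7
= 1 − 0.092760 = 0.907240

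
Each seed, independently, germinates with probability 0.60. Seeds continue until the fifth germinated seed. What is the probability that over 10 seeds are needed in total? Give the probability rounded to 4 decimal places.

0.1662

Needing more than 10 seeds ⇔ fewer than 5 successes in the first 10. With X ~ Binomial(10, 0.60), P(Y > 10) = P(X ≤ 4).
  k=0: C(10,0)·0.60^0·0.40^10 = 0.000105
  k=1: C(10,1)·0.60^1·0.40^9 = 0.001573
  k=2: C(10,2)·0.60^2·0.40^8 = 0.010617
  k=3: C(10,3)·0.60^3·0.40^7 = 0.042467
  k=4: C(10,4)·0.60^4·0.40^6 = 0.111477
P(X ≤ 4) = 0.166239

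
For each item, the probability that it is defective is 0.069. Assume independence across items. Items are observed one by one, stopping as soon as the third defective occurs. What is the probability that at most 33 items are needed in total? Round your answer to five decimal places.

0.40043

Finishing within 33 items ⇔ at least 3 successes in the first 33. With X ~ Binomial(33, 0.069), P(Y ≤ 33) = 1 − P(X ≤ 2).
  k=0: C(33,0)·0.069^0·0.931^33 = 0.0944799
  k=1: C(33,1)·0.069^1·0.931^32 = 0.2310749
  k=2: C(33,2)·0.069^2·0.931^31 = 0.2740137
1 − 0.5995685 = 0.4004315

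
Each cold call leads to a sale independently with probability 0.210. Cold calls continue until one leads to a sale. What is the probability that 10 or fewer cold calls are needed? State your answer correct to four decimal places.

Y = number of cold calls to the first success; geometric, p = 0.21.
P(Y ≤ 10) = 1 − (1−p)^10 = 1 − 0.094683 = 0.905317

0.9053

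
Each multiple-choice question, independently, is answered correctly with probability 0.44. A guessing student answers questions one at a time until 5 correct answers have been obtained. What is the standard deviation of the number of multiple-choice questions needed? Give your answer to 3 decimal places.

Y = total multiple-choice questions until the fifth success; negative binomial with r=5, p=0.44.
SD(Y) = √[r(1−p)/p²] = √(14.46281) = 3.80300

3.803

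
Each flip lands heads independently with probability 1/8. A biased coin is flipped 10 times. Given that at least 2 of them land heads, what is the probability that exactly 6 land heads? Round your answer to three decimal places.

X ~ Binomial(10, 0.125). Want P(X=6 | X≥2) = P(X=6) / P(X≥2).
P(X=6) = C(10,6)·0.125^6·0.875^4 = 0.00047
P(X≥2) = 1 − 0.26308 − 0.37582 = 0.36110
Ratio = 0.00047 / 0.36110 = 0.00130

0.001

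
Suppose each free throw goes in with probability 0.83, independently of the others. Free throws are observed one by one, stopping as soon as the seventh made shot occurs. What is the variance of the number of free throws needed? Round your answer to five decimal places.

Y = total free throws until the seventh success; negative binomial with r=7, p=0.83.
Var(Y) = r(1−p)/p² = 7·0.17 / 0.83² = 1.7273915

1.72739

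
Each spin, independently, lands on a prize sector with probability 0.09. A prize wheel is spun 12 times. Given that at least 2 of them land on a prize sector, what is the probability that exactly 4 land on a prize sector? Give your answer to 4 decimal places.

0.0518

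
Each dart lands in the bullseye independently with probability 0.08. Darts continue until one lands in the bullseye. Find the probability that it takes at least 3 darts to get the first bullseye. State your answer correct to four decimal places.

Y = number of darts to the first success; geometric, p = 0.08.
P(Y > 2) = P(first 2 all fail) = (1−p)^2 = 0.846400

0.8464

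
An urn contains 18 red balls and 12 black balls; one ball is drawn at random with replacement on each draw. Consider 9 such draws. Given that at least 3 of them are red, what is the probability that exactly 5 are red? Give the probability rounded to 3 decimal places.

0.257

X ~ Binomial(9, 0.60). Want P(X=5 | X≥3) = P(X=5) / P(X≥3).
P(X=5) = C(9,5)·0.60^5·0.40^4 = 0.25082
P(X≥3) = 1 − 0.00026 − 0.00354 − 0.02123 = 0.97497
Ratio = 0.25082 / 0.97497 = 0.25726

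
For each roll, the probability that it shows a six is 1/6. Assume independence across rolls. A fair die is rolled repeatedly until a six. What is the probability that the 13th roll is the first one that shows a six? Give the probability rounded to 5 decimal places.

Geometric (trials to first success), p = 0.166667.
P(Y = 13) = (1−p)^12 · p = 0.11216 · 0.166667 = 0.0186928

0.01869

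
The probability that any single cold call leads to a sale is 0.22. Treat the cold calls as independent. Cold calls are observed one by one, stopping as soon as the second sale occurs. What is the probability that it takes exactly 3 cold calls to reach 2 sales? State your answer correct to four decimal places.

0.0755

Y = trial on which the second success occurs; negative binomial, r=2, p=0.22.
P(Y=3) = C(2,1) · p^2 · (1−p)^1
= 2 · 0.0484 · 0.78 = 0.075504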